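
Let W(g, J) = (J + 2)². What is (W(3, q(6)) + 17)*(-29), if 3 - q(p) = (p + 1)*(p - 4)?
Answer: -2842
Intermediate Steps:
q(p) = 3 - (1 + p)*(-4 + p) (q(p) = 3 - (p + 1)*(p - 4) = 3 - (1 + p)*(-4 + p))
W(g, J) = (2 + J)²
(W(3, q(6)) + 17)*(-29) = ((2 + (7 - 1*6² + 3*6))² + 17)*(-29) = ((2 + (7 - 1*36 + 18))² + 17)*(-29) = ((2 + (7 - 36 + 18))² + 17)*(-29) = ((2 - 11)² + 17)*(-29) = ((-9)² + 17)*(-29) = (81 + 17)*(-29) = 98*(-29) = -2842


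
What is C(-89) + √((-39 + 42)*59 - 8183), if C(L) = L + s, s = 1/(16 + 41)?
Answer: -5072/57 + I*√8006 ≈ -88.982 + 89.476*I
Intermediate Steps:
s = 1/57 ≈ 0.017544
C(L) = 1/57 + L (C(L) = L + 1/57 = 1/57 + L)
C(-89) + √((-39 + 42)*59 - 8183) = (1/57 - 89) + √((-39 + 42)*59 - 8183) = -5072/57 + √(3*59 - 8183) = -5072/57 + √(177 - 8183) = -5072/57 + √(-8006) = -5072/57 + I*√8006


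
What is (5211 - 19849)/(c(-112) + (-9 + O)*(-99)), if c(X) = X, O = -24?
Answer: -14638/3155 ≈ -4.6396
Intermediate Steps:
(5211 - 19849)/(c(-112) + (-9 + O)*(-99)) = (5211 - 19849)/(-112 + (-9 - 24)*(-99)) = -14638/(-112 - 33*(-99)) = -14638/(-112 + 3267) = -14638/3155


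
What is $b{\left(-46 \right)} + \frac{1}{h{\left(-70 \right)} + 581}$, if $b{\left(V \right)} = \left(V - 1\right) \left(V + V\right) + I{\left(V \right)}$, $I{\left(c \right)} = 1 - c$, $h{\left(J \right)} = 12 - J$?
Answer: $\frac{2897974}{663} \approx 4371.0$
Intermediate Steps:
$b{\left(V \right)} = 1 - V + 2 V \left(-1 + V\right)$ ($b{\left(V \right)} = \left(V - 1\right) \left(V + V\right) - \left(-1 + V\right) = \left(-1 + V\right) 2 V - \left(-1 + V\right) = 2 V \left(-1 + V\right) - \left(-1 + V\right) = 1 - V + 2 V \left(-1 + V\right)$)
$b{\left(-46 \right)} + \frac{1}{h{\left(-70 \right)} + 581} = \left(1 - -138 + 2 \left(-46\right)^{2}\right) + \frac{1}{\left(12 - -70\right) + 581} = \left(1 + 138 + 2 \cdot 2116\right) + \frac{1}{\left(12 + 70\right) + 581} = \left(1 + 138 + 4232\right) + \frac{1}{82 + 581} = 4371 + \frac{1}{663} = \frac{2897974}{663}$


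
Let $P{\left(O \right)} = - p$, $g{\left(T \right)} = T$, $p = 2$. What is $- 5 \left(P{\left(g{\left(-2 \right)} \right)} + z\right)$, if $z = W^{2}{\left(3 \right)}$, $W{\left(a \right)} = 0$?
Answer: $10$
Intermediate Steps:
$P{\left(O \right)} = -2$ ($P{\left(O \right)} = \left(-1\right) 2 = -2$)
$z = 0$ ($z = 0^{2} = 0$)
$- 5 \left(P{\left(g{\left(-2 \right)} \right)} + z\right) = - 5 \left(-2 + 0\right) = \left(-5\right) \left(-2\right) = 10$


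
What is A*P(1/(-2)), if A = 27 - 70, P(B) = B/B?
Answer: -43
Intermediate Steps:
P(B) = 1
A = -43
A*P(1/(-2)) = -43*1 = -43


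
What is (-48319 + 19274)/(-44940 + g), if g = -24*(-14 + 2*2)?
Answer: 5809/8940 ≈ 0.64978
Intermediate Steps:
g = 240 (g = -24*(-14 + 4) = -24*(-10) = 240)
(-48319 + 19274)/(-44940 + g) = (-48319 + 19274)/(-44940 + 240) = -29045/(-44700) = -29045*(-1/44700) = 5809/8940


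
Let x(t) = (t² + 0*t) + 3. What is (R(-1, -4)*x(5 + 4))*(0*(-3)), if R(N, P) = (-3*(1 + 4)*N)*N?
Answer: 0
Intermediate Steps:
x(t) = 3 + t² (x(t) = (t² + 0) + 3 = t² + 3 = 3 + t²)
R(N, P) = -15*N² (R(N, P) = (-15*N)*N = -15*N²)
(R(-1, -4)*x(5 + 4))*(0*(-3)) = ((-15*(-1)²)*(3 + (5 + 4)²))*(0*(-3)) = ((-15*1)*(3 + 9²))*0 = -15*(3 + 81)*0 = -15*84*0 = -1260*0 = 0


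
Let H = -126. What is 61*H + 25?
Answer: -7661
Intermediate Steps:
61*H + 25 = 61*(-126) + 25 = -7686 + 25 = -7661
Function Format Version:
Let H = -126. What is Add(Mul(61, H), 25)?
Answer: -7661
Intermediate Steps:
Add(Mul(61, H), 25) = Add(Mul(61, -126), 25) = Add(-7686, 25) = -7661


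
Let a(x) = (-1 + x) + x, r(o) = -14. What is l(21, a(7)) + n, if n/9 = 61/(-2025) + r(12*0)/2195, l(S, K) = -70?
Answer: -6946699/98775 ≈ -70.328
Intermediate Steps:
a(x) = -1 + 2*x
n = -32449/98775 (n = 9*(61/(-2025) - 14/2195) = 9*(61*(-1/2025) - 14*1/2195) = 9*(-61/2025 - 14/2195) = 9*(-32449/888975) = -32449/98775 ≈ -0.32851)
l(21, a(7)) + n = -70 - 32449/98775 = -6946699/98775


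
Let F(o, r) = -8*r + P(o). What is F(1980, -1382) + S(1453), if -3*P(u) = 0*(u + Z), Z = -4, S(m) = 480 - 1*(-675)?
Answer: 12211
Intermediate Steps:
S(m) = 1155 (S(m) = 480 + 675 = 1155)
P(u) = 0 (P(u) = -0*(u - 4) = -0*(-4 + u) = -1/3*0 = 0)
F(o, r) = -8*r (F(o, r) = -8*r + 0 = -8*r)
F(1980, -1382) + S(1453) = -8*(-1382) + 1155 = 11056 + 1155 = 12211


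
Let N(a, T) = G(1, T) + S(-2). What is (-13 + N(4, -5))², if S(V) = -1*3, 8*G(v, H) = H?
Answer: 17689/64 ≈ 276.39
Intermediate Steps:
G(v, H) = H/8
S(V) = -3
N(a, T) = -3 + T/8 (N(a, T) = T/8 - 3 = -3 + T/8)
(-13 + N(4, -5))² = (-13 + (-3 + (⅛)*(-5)))² = (-13 + (-3 - 5/8))² = (-13 - 29/8)² = (-133/8)² = 17689/64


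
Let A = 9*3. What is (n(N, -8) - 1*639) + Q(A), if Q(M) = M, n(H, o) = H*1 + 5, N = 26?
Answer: -581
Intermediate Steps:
n(H, o) = 5 + H (n(H, o) = H + 5 = 5 + H)
A = 27
(n(N, -8) - 1*639) + Q(A) = ((5 + 26) - 1*639) + 27 = (31 - 639) + 27 = -608 + 27 = -581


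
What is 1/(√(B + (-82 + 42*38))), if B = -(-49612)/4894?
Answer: √3129713/69066 ≈ 0.025615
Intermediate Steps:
B = 24806/2447 (B = -(-49612)/4894 = -1*(-24806/2447) = 24806/2447 ≈ 10.137)
1/(√(B + (-82 + 42*38))) = 1/(√(24806/2447 + (-82 + 42*38))) = 1/(√(24806/2447 + (-82 + 1596))) = 1/(√(24806/2447 + 1514)) = 1/(√(3729564/2447)) = 1/(54*√3129713/2447) = √3129713/69066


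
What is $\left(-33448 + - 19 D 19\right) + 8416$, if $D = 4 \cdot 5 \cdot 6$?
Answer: $-68352$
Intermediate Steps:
$D = 120$ ($D = 20 \cdot 6 = 120$)
$\left(-33448 + - 19 D 19\right) + 8416 = \left(-33448 + \left(-19\right) 120 \cdot 19\right) + 8416 = \left(-33448 - 43320\right) + 8416 = -76768 + 8416 = -68352$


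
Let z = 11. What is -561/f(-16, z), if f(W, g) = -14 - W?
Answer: -561/2 ≈ -280.50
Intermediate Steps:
-561/f(-16, z) = -561/(-14 - 1*(-16)) = -561/(-14 + 16) = -561/2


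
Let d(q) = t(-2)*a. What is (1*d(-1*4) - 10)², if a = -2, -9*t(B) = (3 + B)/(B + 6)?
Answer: 32041/324 ≈ 98.892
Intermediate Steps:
t(B) = -(3 + B)/(9*(6 + B)) (t(B) = -(3 + B)/(9*(B + 6)) = -(3 + B)/(9*(6 + B)))
d(q) = 1/18 (d(q) = ((-3 - 1*(-2))/(9*(6 - 2)))*(-2) = ((⅑)*(-3 + 2)/4)*(-2) = ((⅑)*(¼)*(-1))*(-2) = -1/36*(-2) = 1/18)
(1*d(-1*4) - 10)² = (1*(1/18) - 10)² = (1/18 - 10)² = (-179/18)² = 32041/324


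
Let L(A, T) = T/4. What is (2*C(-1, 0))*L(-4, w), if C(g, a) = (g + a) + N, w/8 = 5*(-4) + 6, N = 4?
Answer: -168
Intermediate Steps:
w = -112 (w = 8*(5*(-4) + 6) = 8*(-20 + 6) = 8*(-14) = -112)
C(g, a) = 4 + a + g (C(g, a) = (g + a) + 4 = (a + g) + 4 = 4 + a + g)
L(A, T) = T/4 (L(A, T) = T*(1/4) = T/4)
(2*C(-1, 0))*L(-4, w) = (2*(4 + 0 - 1))*((1/4)*(-112)) = (2*3)*(-28) = 6*(-28) = -168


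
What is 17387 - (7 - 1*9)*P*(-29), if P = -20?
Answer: 18547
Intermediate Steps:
17387 - (7 - 1*9)*P*(-29) = 17387 - (7 - 1*9)*(-20)*(-29) = 17387 - (7 - 9)*(-20)*(-29) = 17387 - (-2*(-20))*(-29) = 17387 - 40*(-29) = 17387 - 1*(-1160) = 17387 + 1160 = 18547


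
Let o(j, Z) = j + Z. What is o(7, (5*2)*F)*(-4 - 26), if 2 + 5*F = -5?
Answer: 210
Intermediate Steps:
F = -7/5 (F = -2/5 + (1/5)*(-5) = -2/5 - 1 = -7/5 ≈ -1.4000)
o(j, Z) = Z + j
o(7, (5*2)*F)*(-4 - 26) = ((5*2)*(-7/5) + 7)*(-4 - 26) = (10*(-7/5) + 7)*(-30) = (-14 + 7)*(-30) = -7*(-30) = 210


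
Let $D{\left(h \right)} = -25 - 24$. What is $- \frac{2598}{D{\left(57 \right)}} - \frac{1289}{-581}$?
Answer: $\frac{224657}{4067} \approx 55.239$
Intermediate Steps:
$D{\left(h \right)} = -49$
$- \frac{2598}{D{\left(57 \right)}} - \frac{1289}{-581} = - \frac{2598}{-49} - \frac{1289}{-581} = \left(-2598\right) \left(- \frac{1}{49}\right) - - \frac{1289}{581} = \frac{2598}{49} + \frac{1289}{581} = \frac{224657}{4067}$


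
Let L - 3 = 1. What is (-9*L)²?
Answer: 1296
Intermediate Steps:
L = 4 (L = 3 + 1 = 4)
(-9*L)² = (-9*4)² = (-36)² = 1296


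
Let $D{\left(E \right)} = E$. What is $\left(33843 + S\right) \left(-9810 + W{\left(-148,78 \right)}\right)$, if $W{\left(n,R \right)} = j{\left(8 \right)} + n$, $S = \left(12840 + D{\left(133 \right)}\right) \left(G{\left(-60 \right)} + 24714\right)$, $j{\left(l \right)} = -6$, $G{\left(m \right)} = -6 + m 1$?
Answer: $-3186410945508$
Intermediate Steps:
$G{\left(m \right)} = -6 + m$
$S = 319758504$ ($S = \left(12840 + 133\right) \left(\left(-6 - 60\right) + 24714\right) = 12973 \left(-66 + 24714\right) = 12973 \cdot 24648 = 319758504$)
$W{\left(n,R \right)} = -6 + n$
$\left(33843 + S\right) \left(-9810 + W{\left(-148,78 \right)}\right) = \left(33843 + 319758504\right) \left(-9810 - 154\right) = 319792347 \left(-9810 - 154\right) = 319792347 \left(-9964\right) = -3186410945508$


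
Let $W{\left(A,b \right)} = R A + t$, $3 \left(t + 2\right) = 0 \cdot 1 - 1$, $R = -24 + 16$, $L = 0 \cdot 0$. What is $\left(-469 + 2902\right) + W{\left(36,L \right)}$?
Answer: $\frac{6428}{3} \approx 2142.7$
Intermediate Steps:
$L = 0$
$R = -8$
$t = - \frac{7}{3}$ ($t = -2 + \frac{0 \cdot 1 - 1}{3} = -2 + \frac{0 - 1}{3} = -2 + \frac{1}{3} \left(-1\right) = -2 - \frac{1}{3} = - \frac{7}{3} \approx -2.3333$)
$W{\left(A,b \right)} = - \frac{7}{3} - 8 A$ ($W{\left(A,b \right)} = - 8 A - \frac{7}{3} = - \frac{7}{3} - 8 A$)
$\left(-469 + 2902\right) + W{\left(36,L \right)} = \left(-469 + 2902\right) - \frac{871}{3} = 2433 - \frac{871}{3} = \frac{6428}{3}$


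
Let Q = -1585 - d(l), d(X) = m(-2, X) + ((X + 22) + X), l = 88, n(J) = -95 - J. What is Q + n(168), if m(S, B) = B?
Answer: -2134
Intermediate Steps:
d(X) = 22 + 3*X (d(X) = X + ((X + 22) + X) = X + ((22 + X) + X) = X + (22 + 2*X) = 22 + 3*X)
Q = -1871 (Q = -1585 - (22 + 3*88) = -1585 - (22 + 264) = -1585 - 1*286 = -1585 - 286 = -1871)
Q + n(168) = -1871 + (-95 - 1*168) = -1871 + (-95 - 168) = -1871 - 263 = -2134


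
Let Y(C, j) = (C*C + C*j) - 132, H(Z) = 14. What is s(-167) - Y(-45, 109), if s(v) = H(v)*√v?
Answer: 3012 + 14*I*√167 ≈ 3012.0 + 180.92*I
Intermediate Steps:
Y(C, j) = -132 + C² + C*j (Y(C, j) = (C² + C*j) - 132 = -132 + C² + C*j)
s(v) = 14*√v
s(-167) - Y(-45, 109) = 14*√(-167) - (-132 + (-45)² - 45*109) = 14*(I*√167) - (-132 + 2025 - 4905) = 14*I*√167 - 1*(-3012) = 14*I*√167 + 3012 = 3012 + 14*I*√167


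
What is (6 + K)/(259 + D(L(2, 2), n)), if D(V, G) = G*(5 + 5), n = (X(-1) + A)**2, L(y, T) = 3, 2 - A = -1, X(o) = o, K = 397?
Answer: 31/23 ≈ 1.3478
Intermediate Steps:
A = 3 (A = 2 - 1*(-1) = 2 + 1 = 3)
n = 4 (n = (-1 + 3)**2 = 2**2 = 4)
D(V, G) = 10*G (D(V, G) = G*10 = 10*G)
(6 + K)/(259 + D(L(2, 2), n)) = (6 + 397)/(259 + 10*4) = 403/(259 + 40) = 403/299 = 403*(1/299) = 31/23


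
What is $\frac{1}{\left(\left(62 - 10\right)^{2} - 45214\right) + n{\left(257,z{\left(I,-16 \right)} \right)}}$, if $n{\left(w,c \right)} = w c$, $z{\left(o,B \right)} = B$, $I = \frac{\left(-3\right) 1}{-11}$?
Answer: $- \frac{1}{46622} \approx -2.1449 \cdot 10^{-5}$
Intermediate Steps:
$I = \frac{3}{11}$ ($I = \left(-3\right) \left(- \frac{1}{11}\right) = \frac{3}{11} \approx 0.27273$)
$n{\left(w,c \right)} = c w$
$\frac{1}{\left(\left(62 - 10\right)^{2} - 45214\right) + n{\left(257,z{\left(I,-16 \right)} \right)}} = \frac{1}{\left(\left(62 - 10\right)^{2} - 45214\right) - 4112} = \frac{1}{\left(52^{2} - 45214\right) - 4112} = \frac{1}{\left(2704 - 45214\right) - 4112} = \frac{1}{-42510 - 4112} = \frac{1}{-46622} = - \frac{1}{46622}$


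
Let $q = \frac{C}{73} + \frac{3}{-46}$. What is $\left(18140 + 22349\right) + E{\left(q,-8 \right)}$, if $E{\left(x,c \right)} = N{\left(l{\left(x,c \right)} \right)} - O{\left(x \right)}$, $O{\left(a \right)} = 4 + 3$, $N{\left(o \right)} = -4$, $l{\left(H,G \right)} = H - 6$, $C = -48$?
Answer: $40478$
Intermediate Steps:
$l{\left(H,G \right)} = -6 + H$ ($l{\left(H,G \right)} = H - 6 = -6 + H$)
$q = - \frac{2427}{3358}$ ($q = - \frac{48}{73} + \frac{3}{-46} = \left(-48\right) \frac{1}{73} + 3 \left(- \frac{1}{46}\right) = - \frac{48}{73} - \frac{3}{46} = - \frac{2427}{3358} \approx -0.72275$)
$O{\left(a \right)} = 7$
$E{\left(x,c \right)} = -11$ ($E{\left(x,c \right)} = -4 - 7 = -11$)
$\left(18140 + 22349\right) + E{\left(q,-8 \right)} = \left(18140 + 22349\right) - 11 = 40489 - 11 = 40478$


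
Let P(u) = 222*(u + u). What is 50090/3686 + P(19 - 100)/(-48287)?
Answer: 1275629567/88992941 ≈ 14.334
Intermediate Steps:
P(u) = 444*u (P(u) = 222*(2*u) = 444*u)
50090/3686 + P(19 - 100)/(-48287) = 50090/3686 + (444*(19 - 100))/(-48287) = 50090*(1/3686) + (444*(-81))*(-1/48287) = 25045/1843 - 35964*(-1/48287) = 25045/1843 + 35964/48287 = 1275629567/88992941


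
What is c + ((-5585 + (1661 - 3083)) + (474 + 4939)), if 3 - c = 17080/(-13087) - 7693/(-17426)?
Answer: -362637054853/228054062 ≈ -1590.1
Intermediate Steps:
c = 881119975/228054062 (c = 3 - (17080/(-13087) - 7693/(-17426)) = 3 - (17080*(-1/13087) - 7693*(-1/17426)) = 3 - (-17080/13087 + 7693/17426) = 3 - 1*(-196957789/228054062) = 3 + 196957789/228054062 = 881119975/228054062 ≈ 3.8636)
c + ((-5585 + (1661 - 3083)) + (474 + 4939)) = 881119975/228054062 + ((-5585 + (1661 - 3083)) + (474 + 4939)) = 881119975/228054062 + ((-5585 - 1422) + 5413) = 881119975/228054062 + (-7007 + 5413) = 881119975/228054062 - 1594 = -362637054853/228054062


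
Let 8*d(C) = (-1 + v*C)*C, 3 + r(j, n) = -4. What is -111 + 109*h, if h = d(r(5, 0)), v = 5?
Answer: 6645/2 ≈ 3322.5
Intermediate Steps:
r(j, n) = -7 (r(j, n) = -3 - 4 = -7)
d(C) = C*(-1 + 5*C)/8 (d(C) = ((-1 + 5*C)*C)/8 = (C*(-1 + 5*C))/8 = C*(-1 + 5*C)/8)
h = 63/2 (h = (1/8)*(-7)*(-1 + 5*(-7)) = (1/8)*(-7)*(-1 - 35) = (1/8)*(-7)*(-36) = 63/2 ≈ 31.500)
-111 + 109*h = -111 + 109*(63/2) = -111 + 6867/2 = 6645/2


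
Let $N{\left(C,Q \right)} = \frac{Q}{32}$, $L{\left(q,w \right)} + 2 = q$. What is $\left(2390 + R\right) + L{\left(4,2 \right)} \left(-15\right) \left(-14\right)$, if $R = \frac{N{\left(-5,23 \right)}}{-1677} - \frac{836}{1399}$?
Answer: $\frac{210918484879}{75075936} \approx 2809.4$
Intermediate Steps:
$L{\left(q,w \right)} = -2 + q$
$N{\left(C,Q \right)} = \frac{Q}{32}$ ($N{\left(C,Q \right)} = Q \frac{1}{32} = \frac{Q}{32}$)
$R = - \frac{44895281}{75075936}$ ($R = \frac{\frac{1}{32} \cdot 23}{-1677} - \frac{836}{1399} = \frac{23}{32} \left(- \frac{1}{1677}\right) - \frac{836}{1399} = - \frac{23}{53664} - \frac{836}{1399} = - \frac{44895281}{75075936} \approx -0.598$)
$\left(2390 + R\right) + L{\left(4,2 \right)} \left(-15\right) \left(-14\right) = \left(2390 - \frac{44895281}{75075936}\right) + \left(-2 + 4\right) \left(-15\right) \left(-14\right) = \frac{179386591759}{75075936} + 2 \left(-15\right) \left(-14\right) = \frac{179386591759}{75075936} - -420 = \frac{179386591759}{75075936} + 420 = \frac{210918484879}{75075936}$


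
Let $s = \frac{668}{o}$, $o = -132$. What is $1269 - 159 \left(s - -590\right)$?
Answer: $- \frac{1009100}{11} \approx -91736.0$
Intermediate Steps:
$s = - \frac{167}{33}$ ($s = \frac{668}{-132} = 668 \left(- \frac{1}{132}\right) = - \frac{167}{33} \approx -5.0606$)
$1269 - 159 \left(s - -590\right) = 1269 - 159 \left(- \frac{167}{33} - -590\right) = 1269 - 159 \left(- \frac{167}{33} + 590\right) = 1269 - \frac{1023059}{11} = - \frac{1009100}{11}$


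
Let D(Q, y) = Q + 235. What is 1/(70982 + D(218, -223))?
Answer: 1/71435 ≈ 1.3999e-5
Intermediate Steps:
D(Q, y) = 235 + Q
1/(70982 + D(218, -223)) = 1/(70982 + (235 + 218)) = 1/(70982 + 453) = 1/71435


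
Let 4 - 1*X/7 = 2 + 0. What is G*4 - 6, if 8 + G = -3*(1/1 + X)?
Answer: -218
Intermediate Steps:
X = 14 (X = 28 - 7*(2 + 0) = 28 - 7*2 = 28 - 14 = 14)
G = -53 (G = -8 - 3*(1/1 + 14) = -8 - 3*(1 + 14) = -8 - 3*15 = -8 - 45 = -53)
G*4 - 6 = -53*4 - 6 = -212 - 6 = -218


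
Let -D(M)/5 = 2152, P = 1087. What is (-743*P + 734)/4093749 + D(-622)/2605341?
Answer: -79493208501/395022670867 ≈ -0.20124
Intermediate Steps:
D(M) = -10760 (D(M) = -5*2152 = -10760)
(-743*P + 734)/4093749 + D(-622)/2605341 = (-743*1087 + 734)/4093749 - 10760/2605341 = (-807641 + 734)*(1/4093749) - 10760*1/2605341 = -806907*1/4093749 - 10760/2605341 = -268969/1364583 - 10760/2605341 = -79493208501/395022670867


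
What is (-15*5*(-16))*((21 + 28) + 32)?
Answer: 97200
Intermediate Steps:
(-15*5*(-16))*((21 + 28) + 32) = (-75*(-16))*(49 + 32) = 1200*81 = 97200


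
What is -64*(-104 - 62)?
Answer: 10624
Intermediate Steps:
-64*(-104 - 62) = -64*(-166) = 10624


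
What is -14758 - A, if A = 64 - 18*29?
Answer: -14300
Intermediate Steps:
A = -458 (A = 64 - 522 = -458)
-14758 - A = -14758 - 1*(-458) = -14758 + 458 = -14300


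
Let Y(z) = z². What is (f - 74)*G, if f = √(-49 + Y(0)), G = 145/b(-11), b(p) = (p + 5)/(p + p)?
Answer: -118030/3 + 11165*I/3 ≈ -39343.0 + 3721.7*I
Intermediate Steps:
b(p) = (5 + p)/(2*p) (b(p) = (5 + p)/((2*p)) = (5 + p)*(1/(2*p)) = (5 + p)/(2*p))
G = 1595/3 (G = 145/(((½)*(5 - 11)/(-11))) = 145/(((½)*(-1/11)*(-6))) = 145/(3/11) = 145*(11/3) = 1595/3 ≈ 531.67)
f = 7*I (f = √(-49 + 0²) = √(-49 + 0) = √(-49) = 7*I ≈ 7.0*I)
(f - 74)*G = (7*I - 74)*(1595/3) = (-74 + 7*I)*(1595/3) = -118030/3 + 11165*I/3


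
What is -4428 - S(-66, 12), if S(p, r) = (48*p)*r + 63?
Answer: 33525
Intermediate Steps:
S(p, r) = 63 + 48*p*r (S(p, r) = 48*p*r + 63 = 63 + 48*p*r)
-4428 - S(-66, 12) = -4428 - (63 + 48*(-66)*12) = -4428 - (63 - 38016) = -4428 - 1*(-37953) = -4428 + 37953 = 33525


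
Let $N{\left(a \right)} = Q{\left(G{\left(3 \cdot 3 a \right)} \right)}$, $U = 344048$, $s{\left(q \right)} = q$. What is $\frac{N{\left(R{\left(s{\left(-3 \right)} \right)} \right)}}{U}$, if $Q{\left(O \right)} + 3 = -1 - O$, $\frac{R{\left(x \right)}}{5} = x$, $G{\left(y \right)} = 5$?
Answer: $- \frac{9}{344048} \approx -2.6159 \cdot 10^{-5}$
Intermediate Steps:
$R{\left(x \right)} = 5 x$
$Q{\left(O \right)} = -4 - O$ ($Q{\left(O \right)} = -3 - \left(1 + O\right) = -4 - O$)
$N{\left(a \right)} = -9$ ($N{\left(a \right)} = -4 - 5 = -9$)
$\frac{N{\left(R{\left(s{\left(-3 \right)} \right)} \right)}}{U} = - \frac{9}{344048}$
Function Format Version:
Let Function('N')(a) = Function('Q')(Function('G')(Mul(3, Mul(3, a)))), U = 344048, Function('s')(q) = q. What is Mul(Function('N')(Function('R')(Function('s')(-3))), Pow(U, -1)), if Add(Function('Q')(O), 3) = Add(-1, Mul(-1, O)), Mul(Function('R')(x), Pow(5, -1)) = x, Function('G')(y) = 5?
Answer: Rational(-9, 344048) ≈ -2.6159e-5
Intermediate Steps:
Function('R')(x) = Mul(5, x)
Function('Q')(O) = Add(-4, Mul(-1, O)) (Function('Q')(O) = Add(-3, Add(-1, Mul(-1, O))) = Add(-4, Mul(-1, O)))
Function('N')(a) = -9 (Function('N')(a) = Add(-4, Mul(-1, 5)) = Add(-4, -5) = -9)
Mul(Function('N')(Function('R')(Function('s')(-3))), Pow(U, -1)) = Mul(-9, Pow(344048, -1)) = Mul(-9, Rational(1, 344048)) = Rational(-9, 344048)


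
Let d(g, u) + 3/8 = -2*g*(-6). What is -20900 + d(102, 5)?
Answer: -157411/8 ≈ -19676.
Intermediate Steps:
d(g, u) = -3/8 + 12*g (d(g, u) = -3/8 - 2*g*(-6) = -3/8 + 12*g)
-20900 + d(102, 5) = -20900 + (-3/8 + 12*102) = -20900 + (-3/8 + 1224) = -20900 + 9789/8 = -157411/8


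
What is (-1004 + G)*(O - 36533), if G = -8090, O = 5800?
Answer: 279485902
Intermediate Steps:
(-1004 + G)*(O - 36533) = (-1004 - 8090)*(5800 - 36533) = -9094*(-30733) = 279485902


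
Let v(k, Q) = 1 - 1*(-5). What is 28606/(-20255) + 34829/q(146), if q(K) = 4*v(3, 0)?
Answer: 704774851/486120 ≈ 1449.8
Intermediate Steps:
v(k, Q) = 6 (v(k, Q) = 1 + 5 = 6)
q(K) = 24 (q(K) = 4*6 = 24)
28606/(-20255) + 34829/q(146) = 28606/(-20255) + 34829/24 = 28606*(-1/20255) + 34829*(1/24) = -28606/20255 + 34829/24 = 704774851/486120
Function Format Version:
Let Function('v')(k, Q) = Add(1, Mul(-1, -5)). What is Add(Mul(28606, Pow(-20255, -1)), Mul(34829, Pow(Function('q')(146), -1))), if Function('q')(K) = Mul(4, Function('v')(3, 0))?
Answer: Rational(704774851, 486120) ≈ 1449.8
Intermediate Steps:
Function('v')(k, Q) = 6 (Function('v')(k, Q) = Add(1, 5) = 6)
Function('q')(K) = 24 (Function('q')(K) = Mul(4, 6) = 24)
Add(Mul(28606, Pow(-20255, -1)), Mul(34829, Pow(Function('q')(146), -1))) = Add(Mul(28606, Pow(-20255, -1)), Mul(34829, Pow(24, -1))) = Add(Mul(28606, Rational(-1, 20255)), Mul(34829, Rational(1, 24))) = Add(Rational(-28606, 20255), Rational(34829, 24)) = Rational(704774851, 486120)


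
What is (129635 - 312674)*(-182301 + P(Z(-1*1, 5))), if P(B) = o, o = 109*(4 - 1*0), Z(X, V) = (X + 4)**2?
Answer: 33288387735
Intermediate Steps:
Z(X, V) = (4 + X)**2
o = 436 (o = 109*(4 + 0) = 109*4 = 436)
P(B) = 436
(129635 - 312674)*(-182301 + P(Z(-1*1, 5))) = (129635 - 312674)*(-182301 + 436) = -183039*(-181865) = 33288387735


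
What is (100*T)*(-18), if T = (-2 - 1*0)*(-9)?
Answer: -32400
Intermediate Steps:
T = 18 (T = (-2 + 0)*(-9) = -2*(-9) = 18)
(100*T)*(-18) = (100*18)*(-18) = 1800*(-18) = -32400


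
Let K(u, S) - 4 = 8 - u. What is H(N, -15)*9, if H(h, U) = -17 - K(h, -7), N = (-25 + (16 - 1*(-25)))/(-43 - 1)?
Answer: -2907/11 ≈ -264.27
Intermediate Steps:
N = -4/11 (N = (-25 + (16 + 25))/(-44) = (-25 + 41)*(-1/44) = 16*(-1/44) = -4/11 ≈ -0.36364)
K(u, S) = 12 - u (K(u, S) = 4 + (8 - u) = 12 - u)
H(h, U) = -29 + h (H(h, U) = -17 - (12 - h) = -17 + (-12 + h) = -29 + h)
H(N, -15)*9 = (-29 - 4/11)*9 = -323/11*9 = -2907/11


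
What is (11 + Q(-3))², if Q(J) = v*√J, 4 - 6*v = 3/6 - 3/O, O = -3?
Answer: 5783/48 + 55*I*√3/6 ≈ 120.48 + 15.877*I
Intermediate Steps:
v = 5/12 (v = ⅔ - (3/6 - 3/(-3))/6 = ⅔ - (3*(⅙) - 3*(-⅓))/6 = ⅔ - (½ + 1)/6 = ⅔ - ⅙*3/2 = ⅔ - ¼ = 5/12 ≈ 0.41667)
Q(J) = 5*√J/12
(11 + Q(-3))² = (11 + 5*√(-3)/12)² = (11 + 5*(I*√3)/12)² = (11 + 5*I*√3/12)²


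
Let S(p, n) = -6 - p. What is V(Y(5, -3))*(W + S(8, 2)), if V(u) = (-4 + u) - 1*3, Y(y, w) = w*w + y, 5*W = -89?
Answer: -1113/5 ≈ -222.60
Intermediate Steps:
W = -89/5 (W = (1/5)*(-89) = -89/5 ≈ -17.800)
Y(y, w) = y + w**2 (Y(y, w) = w**2 + y = y + w**2)
V(u) = -7 + u (V(u) = (-4 + u) - 3 = -7 + u)
V(Y(5, -3))*(W + S(8, 2)) = (-7 + (5 + (-3)**2))*(-89/5 + (-6 - 1*8)) = (-7 + (5 + 9))*(-89/5 + (-6 - 8)) = (-7 + 14)*(-89/5 - 14) = 7*(-159/5) = -1113/5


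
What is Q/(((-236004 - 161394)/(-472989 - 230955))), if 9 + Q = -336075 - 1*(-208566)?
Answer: -14960921832/66233 ≈ -2.2588e+5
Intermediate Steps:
Q = -127518 (Q = -9 + (-336075 - 1*(-208566)) = -9 + (-336075 + 208566) = -9 - 127509 = -127518)
Q/(((-236004 - 161394)/(-472989 - 230955))) = -127518*(-472989 - 230955)/(-236004 - 161394) = -127518/((-397398/(-703944))) = -127518/((-397398*(-1/703944))) = -127518/66233/117324 = -127518*117324/66233 = -14960921832/66233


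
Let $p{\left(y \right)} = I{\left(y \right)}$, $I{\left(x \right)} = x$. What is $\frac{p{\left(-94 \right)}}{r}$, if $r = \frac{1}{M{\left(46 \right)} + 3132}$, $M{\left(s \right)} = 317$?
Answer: $-324206$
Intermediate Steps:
$p{\left(y \right)} = y$
$r = \frac{1}{3449}$ ($r = \frac{1}{317 + 3132} = \frac{1}{3449} \approx 0.00028994$)
$\frac{p{\left(-94 \right)}}{r} = - 94 \frac{1}{\frac{1}{3449}} = \left(-94\right) 3449 = -324206$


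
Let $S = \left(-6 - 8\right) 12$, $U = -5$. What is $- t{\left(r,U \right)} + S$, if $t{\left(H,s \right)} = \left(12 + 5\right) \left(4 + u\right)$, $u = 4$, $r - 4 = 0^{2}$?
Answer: $-304$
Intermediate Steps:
$r = 4$ ($r = 4 + 0^{2} = 4 + 0 = 4$)
$t{\left(H,s \right)} = 136$ ($t{\left(H,s \right)} = \left(12 + 5\right) \left(4 + 4\right) = 17 \cdot 8 = 136$)
$S = -168$ ($S = \left(-14\right) 12 = -168$)
$- t{\left(r,U \right)} + S = \left(-1\right) 136 - 168 = -136 - 168 = -304$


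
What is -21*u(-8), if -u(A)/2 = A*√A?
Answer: -672*I*√2 ≈ -950.35*I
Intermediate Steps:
u(A) = -2*A^(3/2) (u(A) = -2*A*√A = -2*A^(3/2))
-21*u(-8) = -(-42)*(-8)^(3/2) = -(-42)*(-16*I*√2) = -672*I*√2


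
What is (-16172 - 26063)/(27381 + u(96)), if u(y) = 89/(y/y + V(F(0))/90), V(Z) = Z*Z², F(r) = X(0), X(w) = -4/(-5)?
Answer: -238923395/155394942 ≈ -1.5375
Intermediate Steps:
X(w) = ⅘ (X(w) = -4*(-⅕) = ⅘)
F(r) = ⅘
V(Z) = Z³
u(y) = 500625/5657 (u(y) = 89/(y/y + (⅘)³/90) = 89/(1 + (64/125)*(1/90)) = 89/(1 + 32/5625) = 89/(5657/5625) = 89*(5625/5657) = 500625/5657)
(-16172 - 26063)/(27381 + u(96)) = (-16172 - 26063)/(27381 + 500625/5657) = -42235/155394942/5657 = -42235*5657/155394942 = -238923395/155394942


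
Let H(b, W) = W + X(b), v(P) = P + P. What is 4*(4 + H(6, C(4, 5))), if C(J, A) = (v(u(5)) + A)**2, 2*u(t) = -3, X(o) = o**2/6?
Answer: 56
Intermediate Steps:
X(o) = o**2/6
u(t) = -3/2 (u(t) = (1/2)*(-3) = -3/2)
v(P) = 2*P
C(J, A) = (-3 + A)**2 (C(J, A) = (2*(-3/2) + A)**2 = (-3 + A)**2)
H(b, W) = W + b**2/6
4*(4 + H(6, C(4, 5))) = 4*(4 + ((-3 + 5)**2 + (1/6)*6**2)) = 4*(4 + (2**2 + (1/6)*36)) = 4*(4 + (4 + 6)) = 4*(4 + 10) = 4*14 = 56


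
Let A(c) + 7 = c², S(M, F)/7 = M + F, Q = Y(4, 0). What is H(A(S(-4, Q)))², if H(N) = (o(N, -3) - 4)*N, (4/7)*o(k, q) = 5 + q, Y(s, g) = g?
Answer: 603729/4 ≈ 1.5093e+5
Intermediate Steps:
o(k, q) = 35/4 + 7*q/4 (o(k, q) = 7*(5 + q)/4 = 35/4 + 7*q/4)
Q = 0
S(M, F) = 7*F + 7*M (S(M, F) = 7*(M + F) = 7*(F + M) = 7*F + 7*M)
A(c) = -7 + c²
H(N) = -N/2 (H(N) = ((35/4 + (7/4)*(-3)) - 4)*N = ((35/4 - 21/4) - 4)*N = (7/2 - 4)*N = -N/2)
H(A(S(-4, Q)))² = (-(-7 + (7*0 + 7*(-4))²)/2)² = (-(-7 + (0 - 28)²)/2)² = (-(-7 + (-28)²)/2)² = (-(-7 + 784)/2)² = (-½*777)² = (-777/2)² = 603729/4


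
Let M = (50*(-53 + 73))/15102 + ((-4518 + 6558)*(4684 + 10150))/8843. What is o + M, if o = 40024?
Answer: 2901050234692/66773493 ≈ 43446.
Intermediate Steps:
M = 228507950860/66773493 (M = (50*20)*(1/15102) + (2040*14834)*(1/8843) = 1000*(1/15102) + 30261360*(1/8843) = 500/7551 + 30261360/8843 = 228507950860/66773493 ≈ 3422.1)
o + M = 40024 + 228507950860/66773493 = 2901050234692/66773493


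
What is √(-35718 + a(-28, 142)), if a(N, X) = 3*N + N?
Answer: I*√35830 ≈ 189.29*I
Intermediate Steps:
a(N, X) = 4*N
√(-35718 + a(-28, 142)) = √(-35718 + 4*(-28)) = √(-35718 - 112) = √(-35830) = I*√35830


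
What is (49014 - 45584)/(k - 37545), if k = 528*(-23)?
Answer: -3430/49689 ≈ -0.069029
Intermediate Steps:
k = -12144
(49014 - 45584)/(k - 37545) = (49014 - 45584)/(-12144 - 37545) = 3430/(-49689) = 3430*(-1/49689) = -3430/49689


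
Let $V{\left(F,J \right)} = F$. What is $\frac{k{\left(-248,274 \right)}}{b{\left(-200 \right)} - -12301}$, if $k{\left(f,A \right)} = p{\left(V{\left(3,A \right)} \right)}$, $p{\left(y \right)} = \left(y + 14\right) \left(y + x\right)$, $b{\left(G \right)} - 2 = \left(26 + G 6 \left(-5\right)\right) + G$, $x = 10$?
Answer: $\frac{221}{18129} \approx 0.01219$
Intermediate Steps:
$b{\left(G \right)} = 28 - 29 G$ ($b{\left(G \right)} = 2 + \left(\left(26 + G 6 \left(-5\right)\right) + G\right) = 2 + \left(\left(26 + 6 G \left(-5\right)\right) + G\right) = 2 - \left(-26 + 29 G\right) = 28 - 29 G$)
$p{\left(y \right)} = \left(10 + y\right) \left(14 + y\right)$ ($p{\left(y \right)} = \left(y + 14\right) \left(y + 10\right) = \left(14 + y\right) \left(10 + y\right) = \left(10 + y\right) \left(14 + y\right)$)
$k{\left(f,A \right)} = 221$ ($k{\left(f,A \right)} = 140 + 3^{2} + 24 \cdot 3 = 140 + 9 + 72 = 221$)
$\frac{k{\left(-248,274 \right)}}{b{\left(-200 \right)} - -12301} = \frac{221}{\left(28 - -5800\right) - -12301} = \frac{221}{\left(28 + 5800\right) + 12301} = \frac{221}{5828 + 12301} = \frac{221}{18129}$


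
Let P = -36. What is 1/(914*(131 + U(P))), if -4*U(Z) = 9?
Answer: 2/235355 ≈ 8.4978e-6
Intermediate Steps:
U(Z) = -9/4 (U(Z) = -¼*9 = -9/4)
1/(914*(131 + U(P))) = 1/(914*(131 - 9/4)) = 1/(914*(515/4)) = 1/(235355/2) = 2/235355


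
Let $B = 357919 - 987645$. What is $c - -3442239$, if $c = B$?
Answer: $2812513$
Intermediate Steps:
$B = -629726$
$c = -629726$
$c - -3442239 = -629726 - -3442239 = -629726 + 3442239 = 2812513$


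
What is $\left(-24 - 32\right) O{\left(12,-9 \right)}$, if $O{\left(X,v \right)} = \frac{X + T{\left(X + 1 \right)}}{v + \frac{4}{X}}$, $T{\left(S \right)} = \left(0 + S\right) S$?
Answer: $\frac{15204}{13} \approx 1169.5$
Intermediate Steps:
$T{\left(S \right)} = S^{2}$ ($T{\left(S \right)} = S S = S^{2}$)
$O{\left(X,v \right)} = \frac{X + \left(1 + X\right)^{2}}{v + \frac{4}{X}}$ ($O{\left(X,v \right)} = \frac{X + \left(X + 1\right)^{2}}{v + \frac{4}{X}} = \frac{X + \left(1 + X\right)^{2}}{v + \frac{4}{X}}$)
$\left(-24 - 32\right) O{\left(12,-9 \right)} = \left(-24 - 32\right) \frac{12 \left(12 + \left(1 + 12\right)^{2}\right)}{4 + 12 \left(-9\right)} = - 56 \frac{12 \left(12 + 13^{2}\right)}{4 - 108} = - 56 \frac{12 \left(12 + 169\right)}{-104} = - 56 \cdot 12 \left(- \frac{1}{104}\right) 181 = \left(-56\right) \left(- \frac{543}{26}\right) = \frac{15204}{13}$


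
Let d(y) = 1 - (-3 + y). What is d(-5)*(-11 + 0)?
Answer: -99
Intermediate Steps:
d(y) = 4 - y (d(y) = 1 + (3 - y) = 4 - y)
d(-5)*(-11 + 0) = (4 - 1*(-5))*(-11 + 0) = (4 + 5)*(-11) = 9*(-11) = -99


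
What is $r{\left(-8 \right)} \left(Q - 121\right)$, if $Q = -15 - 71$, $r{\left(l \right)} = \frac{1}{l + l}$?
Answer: $\frac{207}{16} \approx 12.938$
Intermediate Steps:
$r{\left(l \right)} = \frac{1}{2 l}$
$Q = -86$ ($Q = -15 - 71 = -86$)
$r{\left(-8 \right)} \left(Q - 121\right) = \frac{1}{2 \left(-8\right)} \left(-86 - 121\right) = \frac{1}{2} \left(- \frac{1}{8}\right) \left(-207\right) = \left(- \frac{1}{16}\right) \left(-207\right) = \frac{207}{16}$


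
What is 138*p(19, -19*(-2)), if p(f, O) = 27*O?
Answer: 141588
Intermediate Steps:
138*p(19, -19*(-2)) = 138*(27*(-19*(-2))) = 138*(27*38) = 138*1026 = 141588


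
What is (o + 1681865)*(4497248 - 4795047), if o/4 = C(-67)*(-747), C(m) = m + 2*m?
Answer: -679712220947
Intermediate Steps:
C(m) = 3*m
o = 600588 (o = 4*((3*(-67))*(-747)) = 4*(-201*(-747)) = 4*150147 = 600588)
(o + 1681865)*(4497248 - 4795047) = (600588 + 1681865)*(4497248 - 4795047) = 2282453*(-297799) = -679712220947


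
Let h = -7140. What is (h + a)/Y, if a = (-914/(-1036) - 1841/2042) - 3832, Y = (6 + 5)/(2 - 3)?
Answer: 2901429819/2908829 ≈ 997.46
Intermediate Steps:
Y = -11 (Y = 11/(-1) = 11*(-1) = -11)
a = -1013335359/264439 (a = (-914*(-1/1036) - 1841*1/2042) - 3832 = (457/518 - 1841/2042) - 3832 = -5111/264439 - 3832 = -1013335359/264439 ≈ -3832.0)
(h + a)/Y = (-7140 - 1013335359/264439)/(-11) = -1/11*(-2901429819/264439) = 2901429819/2908829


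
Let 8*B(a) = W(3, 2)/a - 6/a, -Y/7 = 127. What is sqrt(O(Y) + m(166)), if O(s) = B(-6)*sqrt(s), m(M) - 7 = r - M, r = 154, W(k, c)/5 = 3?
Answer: sqrt(-80 - 3*I*sqrt(889))/4 ≈ 1.1181 - 2.5*I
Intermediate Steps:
Y = -889 (Y = -7*127 = -889)
W(k, c) = 15 (W(k, c) = 5*3 = 15)
B(a) = 9/(8*a) (B(a) = (15/a - 6/a)/8 = (9/a)/8 = 9/(8*a))
m(M) = 161 - M (m(M) = 7 + (154 - M) = 161 - M)
O(s) = -3*sqrt(s)/16 (O(s) = ((9/8)/(-6))*sqrt(s) = ((9/8)*(-1/6))*sqrt(s) = -3*sqrt(s)/16)
sqrt(O(Y) + m(166)) = sqrt(-3*I*sqrt(889)/16 + (161 - 1*166)) = sqrt(-3*I*sqrt(889)/16 + (161 - 166)) = sqrt(-3*I*sqrt(889)/16 - 5) = sqrt(-5 - 3*I*sqrt(889)/16)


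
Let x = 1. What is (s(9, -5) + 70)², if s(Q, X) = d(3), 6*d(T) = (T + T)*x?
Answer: 5041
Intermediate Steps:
d(T) = T/3 (d(T) = ((T + T)*1)/6 = ((2*T)*1)/6 = (2*T)/6 = T/3)
s(Q, X) = 1 (s(Q, X) = (⅓)*3 = 1)
(s(9, -5) + 70)² = (1 + 70)² = 71² = 5041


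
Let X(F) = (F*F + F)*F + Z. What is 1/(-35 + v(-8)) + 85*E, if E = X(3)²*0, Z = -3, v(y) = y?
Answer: -1/43 ≈ -0.023256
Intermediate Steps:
X(F) = -3 + F*(F + F²) (X(F) = (F*F + F)*F - 3 = (F² + F)*F - 3 = (F + F²)*F - 3 = F*(F + F²) - 3 = -3 + F*(F + F²))
E = 0 (E = (-3 + 3² + 3³)²*0 = (-3 + 9 + 27)²*0 = 33²*0 = 1089*0 = 0)
1/(-35 + v(-8)) + 85*E = 1/(-35 - 8) + 85*0 = 1/(-43) + 0 = -1/43 + 0 = -1/43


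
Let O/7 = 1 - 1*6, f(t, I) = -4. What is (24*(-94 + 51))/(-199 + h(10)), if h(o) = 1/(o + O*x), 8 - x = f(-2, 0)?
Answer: 141040/27197 ≈ 5.1859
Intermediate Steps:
x = 12 (x = 8 - 1*(-4) = 8 + 4 = 12)
O = -35 (O = 7*(1 - 1*6) = 7*(1 - 6) = 7*(-5) = -35)
h(o) = 1/(-420 + o) (h(o) = 1/(o - 35*12) = 1/(o - 420) = 1/(-420 + o))
(24*(-94 + 51))/(-199 + h(10)) = (24*(-94 + 51))/(-199 + 1/(-420 + 10)) = (24*(-43))/(-199 + 1/(-410)) = -1032/(-199 - 1/410) = -1032/(-81591/410) = -1032*(-410/81591) = 141040/27197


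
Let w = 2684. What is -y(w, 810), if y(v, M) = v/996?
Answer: -671/249 ≈ -2.6948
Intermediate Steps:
y(v, M) = v/996 (y(v, M) = v*(1/996) = v/996)
-y(w, 810) = -2684/996 = -1*671/249 = -671/249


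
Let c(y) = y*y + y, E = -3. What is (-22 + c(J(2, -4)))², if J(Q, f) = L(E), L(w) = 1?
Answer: 400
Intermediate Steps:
J(Q, f) = 1
c(y) = y + y² (c(y) = y² + y = y + y²)
(-22 + c(J(2, -4)))² = (-22 + 1*(1 + 1))² = (-22 + 1*2)² = (-22 + 2)² = (-20)² = 400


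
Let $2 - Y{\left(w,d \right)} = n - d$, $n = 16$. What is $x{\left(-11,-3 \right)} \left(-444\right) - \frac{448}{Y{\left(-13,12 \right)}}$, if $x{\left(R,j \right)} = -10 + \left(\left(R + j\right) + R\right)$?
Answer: $15764$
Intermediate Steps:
$Y{\left(w,d \right)} = -14 + d$ ($Y{\left(w,d \right)} = 2 - \left(16 - d\right) = 2 + \left(-16 + d\right) = -14 + d$)
$x{\left(R,j \right)} = -10 + j + 2 R$ ($x{\left(R,j \right)} = -10 + \left(j + 2 R\right) = -10 + j + 2 R$)
$x{\left(-11,-3 \right)} \left(-444\right) - \frac{448}{Y{\left(-13,12 \right)}} = \left(-10 - 3 + 2 \left(-11\right)\right) \left(-444\right) - \frac{448}{-14 + 12} = \left(-10 - 3 - 22\right) \left(-444\right) - \frac{448}{-2} = \left(-35\right) \left(-444\right) - -224 = 15540 + 224 = 15764$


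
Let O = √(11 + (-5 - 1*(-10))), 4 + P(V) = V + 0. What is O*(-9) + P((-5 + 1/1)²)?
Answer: -24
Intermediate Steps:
P(V) = -4 + V (P(V) = -4 + (V + 0) = -4 + V)
O = 4 (O = √(11 + (-5 + 10)) = √(11 + 5) = √16 = 4)
O*(-9) + P((-5 + 1/1)²) = 4*(-9) + (-4 + (-5 + 1/1)²) = -36 + (-4 + (-5 + 1)²) = -36 + (-4 + (-4)²) = -36 + (-4 + 16) = -36 + 12 = -24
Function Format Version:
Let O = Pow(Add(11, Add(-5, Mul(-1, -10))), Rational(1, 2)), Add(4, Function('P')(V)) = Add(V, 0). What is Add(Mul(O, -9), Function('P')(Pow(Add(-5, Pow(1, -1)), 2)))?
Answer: -24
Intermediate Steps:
Function('P')(V) = Add(-4, V) (Function('P')(V) = Add(-4, Add(V, 0)) = Add(-4, V))
O = 4 (O = Pow(Add(11, Add(-5, 10)), Rational(1, 2)) = Pow(Add(11, 5), Rational(1, 2)) = Pow(16, Rational(1, 2)) = 4)
Add(Mul(O, -9), Function('P')(Pow(Add(-5, Pow(1, -1)), 2))) = Add(Mul(4, -9), Add(-4, Pow(Add(-5, Pow(1, -1)), 2))) = Add(-36, Add(-4, Pow(Add(-5, 1), 2))) = Add(-36, Add(-4, Pow(-4, 2))) = Add(-36, Add(-4, 16)) = Add(-36, 12) = -24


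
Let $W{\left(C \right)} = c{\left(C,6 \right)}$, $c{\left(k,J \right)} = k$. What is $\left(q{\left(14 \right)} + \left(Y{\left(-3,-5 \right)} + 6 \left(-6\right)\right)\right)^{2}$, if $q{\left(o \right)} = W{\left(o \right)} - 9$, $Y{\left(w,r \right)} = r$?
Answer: $1296$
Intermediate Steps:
$W{\left(C \right)} = C$
$q{\left(o \right)} = -9 + o$ ($q{\left(o \right)} = o - 9 = -9 + o$)
$\left(q{\left(14 \right)} + \left(Y{\left(-3,-5 \right)} + 6 \left(-6\right)\right)\right)^{2} = \left(\left(-9 + 14\right) + \left(-5 + 6 \left(-6\right)\right)\right)^{2} = \left(5 - 41\right)^{2} = \left(-36\right)^{2} = 1296$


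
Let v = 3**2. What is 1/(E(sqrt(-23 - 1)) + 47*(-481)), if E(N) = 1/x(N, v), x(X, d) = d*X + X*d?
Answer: -175792032/3974130467425 + 36*I*sqrt(6)/3974130467425 ≈ -4.4234e-5 + 2.2189e-11*I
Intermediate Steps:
v = 9
x(X, d) = 2*X*d (x(X, d) = X*d + X*d = 2*X*d)
E(N) = 1/(18*N) (E(N) = 1/(2*N*9) = 1/(18*N))
1/(E(sqrt(-23 - 1)) + 47*(-481)) = 1/(1/(18*(sqrt(-23 - 1))) + 47*(-481)) = 1/(1/(18*(sqrt(-24))) - 22607) = 1/(1/(18*((2*I*sqrt(6)))) - 22607) = 1/((-I*sqrt(6)/12)/18 - 22607) = 1/(-I*sqrt(6)/216 - 22607) = 1/(-22607 - I*sqrt(6)/216)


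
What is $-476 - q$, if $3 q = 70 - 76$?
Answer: $-474$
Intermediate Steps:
$q = -2$ ($q = \frac{70 - 76}{3} = \frac{1}{3} \left(-6\right) = -2$)
$-476 - q = -476 - -2 = -476 + 2 = -474$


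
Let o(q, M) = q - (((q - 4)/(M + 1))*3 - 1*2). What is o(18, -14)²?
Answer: 91204/169 ≈ 539.67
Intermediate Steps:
o(q, M) = 2 + q - 3*(-4 + q)/(1 + M) (o(q, M) = q - (((-4 + q)/(1 + M))*3 - 2) = q - (3*(-4 + q)/(1 + M) - 2) = q - (-2 + 3*(-4 + q)/(1 + M)) = q + (2 - 3*(-4 + q)/(1 + M)) = 2 + q - 3*(-4 + q)/(1 + M))
o(18, -14)² = ((14 - 2*18 + 2*(-14) - 14*18)/(1 - 14))² = ((14 - 36 - 28 - 252)/(-13))² = (-1/13*(-302))² = (302/13)² = 91204/169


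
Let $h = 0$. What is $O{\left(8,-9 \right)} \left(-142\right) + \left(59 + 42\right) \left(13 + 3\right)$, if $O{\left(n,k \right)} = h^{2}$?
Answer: $1616$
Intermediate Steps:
$O{\left(n,k \right)} = 0$ ($O{\left(n,k \right)} = 0^{2} = 0$)
$O{\left(8,-9 \right)} \left(-142\right) + \left(59 + 42\right) \left(13 + 3\right) = 0 \left(-142\right) + \left(59 + 42\right) \left(13 + 3\right) = 0 + 101 \cdot 16 = 0 + 1616 = 1616$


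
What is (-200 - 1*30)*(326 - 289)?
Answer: -8510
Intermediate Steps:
(-200 - 1*30)*(326 - 289) = (-200 - 30)*37 = -230*37 = -8510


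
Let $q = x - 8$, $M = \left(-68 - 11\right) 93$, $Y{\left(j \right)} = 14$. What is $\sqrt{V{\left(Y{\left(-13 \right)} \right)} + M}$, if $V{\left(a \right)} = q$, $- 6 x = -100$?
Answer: $\frac{i \sqrt{66045}}{3} \approx 85.664 i$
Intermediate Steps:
$x = \frac{50}{3}$ ($x = \left(- \frac{1}{6}\right) \left(-100\right) = \frac{50}{3} \approx 16.667$)
$M = -7347$ ($M = \left(-79\right) 93 = -7347$)
$q = \frac{26}{3}$ ($q = \frac{50}{3} - 8 = \frac{26}{3} \approx 8.6667$)
$V{\left(a \right)} = \frac{26}{3}$
$\sqrt{V{\left(Y{\left(-13 \right)} \right)} + M} = \sqrt{\frac{26}{3} - 7347} = \sqrt{- \frac{22015}{3}} = \frac{i \sqrt{66045}}{3}$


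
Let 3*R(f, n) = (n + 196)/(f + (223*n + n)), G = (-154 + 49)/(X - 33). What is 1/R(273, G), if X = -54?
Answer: 6753/817 ≈ 8.2656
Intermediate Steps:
G = 35/29 (G = (-154 + 49)/(-54 - 33) = -105/(-87) = -105*(-1/87) = 35/29 ≈ 1.2069)
R(f, n) = (196 + n)/(3*(f + 224*n)) (R(f, n) = ((n + 196)/(f + (223*n + n)))/3 = ((196 + n)/(f + 224*n))/3 = (196 + n)/(3*(f + 224*n)))
1/R(273, G) = 1/((196 + 35/29)/(3*(273 + 224*(35/29)))) = 1/((⅓)*(5719/29)/(273 + 7840/29)) = 1/((⅓)*(5719/29)/(15757/29)) = 1/((⅓)*(29/15757)*(5719/29)) = 1/(817/6753) = 6753/817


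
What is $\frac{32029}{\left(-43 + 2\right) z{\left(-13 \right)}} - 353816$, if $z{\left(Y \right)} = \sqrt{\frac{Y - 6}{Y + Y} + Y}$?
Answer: $-353816 + \frac{32029 i \sqrt{8294}}{13079} \approx -3.5382 \cdot 10^{5} + 223.02 i$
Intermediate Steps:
$z{\left(Y \right)} = \sqrt{Y + \frac{-6 + Y}{2 Y}}$ ($z{\left(Y \right)} = \sqrt{\frac{-6 + Y}{2 Y} + Y} = \sqrt{Y + \frac{-6 + Y}{2 Y}}$)
$\frac{32029}{\left(-43 + 2\right) z{\left(-13 \right)}} - 353816 = \frac{32029}{\left(-43 + 2\right) \frac{\sqrt{2 - \frac{12}{-13} + 4 \left(-13\right)}}{2}} - 353816 = \frac{32029}{\left(-41\right) \frac{\sqrt{2 - - \frac{12}{13} - 52}}{2}} - 353816 = \frac{32029}{\left(-41\right) \frac{\sqrt{2 + \frac{12}{13} - 52}}{2}} - 353816 = \frac{32029}{\left(-41\right) \frac{\sqrt{- \frac{638}{13}}}{2}} - 353816 = \frac{32029}{\left(-41\right) \frac{\frac{1}{13} i \sqrt{8294}}{2}} - 353816 = \frac{32029}{\left(-41\right) \frac{i \sqrt{8294}}{26}} - 353816 = \frac{32029}{\left(- \frac{41}{26}\right) i \sqrt{8294}} - 353816 = 32029 \frac{i \sqrt{8294}}{13079} - 353816 = \frac{32029 i \sqrt{8294}}{13079} - 353816 = -353816 + \frac{32029 i \sqrt{8294}}{13079}$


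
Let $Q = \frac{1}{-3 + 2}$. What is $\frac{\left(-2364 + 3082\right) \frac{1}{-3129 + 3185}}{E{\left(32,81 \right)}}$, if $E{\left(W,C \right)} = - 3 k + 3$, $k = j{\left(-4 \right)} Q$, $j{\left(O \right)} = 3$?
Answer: $\frac{359}{336} \approx 1.0685$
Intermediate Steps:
$Q = -1$ ($Q = \frac{1}{-1} = -1$)
$k = -3$ ($k = 3 \left(-1\right) = -3$)
$E{\left(W,C \right)} = 12$ ($E{\left(W,C \right)} = \left(-3\right) \left(-3\right) + 3 = 9 + 3 = 12$)
$\frac{\left(-2364 + 3082\right) \frac{1}{-3129 + 3185}}{E{\left(32,81 \right)}} = \frac{\left(-2364 + 3082\right) \frac{1}{-3129 + 3185}}{12} = \frac{718}{56} \cdot \frac{1}{12} = 718 \cdot \frac{1}{56} \cdot \frac{1}{12} = \frac{359}{28} \cdot \frac{1}{12} = \frac{359}{336}$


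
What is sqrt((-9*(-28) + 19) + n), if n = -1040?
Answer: I*sqrt(769) ≈ 27.731*I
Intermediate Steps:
sqrt((-9*(-28) + 19) + n) = sqrt((-9*(-28) + 19) - 1040) = sqrt((252 + 19) - 1040) = sqrt(271 - 1040) = sqrt(-769) = I*sqrt(769)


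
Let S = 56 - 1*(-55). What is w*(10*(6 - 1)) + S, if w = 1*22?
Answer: 1211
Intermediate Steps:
S = 111 (S = 56 + 55 = 111)
w = 22
w*(10*(6 - 1)) + S = 22*(10*(6 - 1)) + 111 = 22*(10*5) + 111 = 22*50 + 111 = 1100 + 111 = 1211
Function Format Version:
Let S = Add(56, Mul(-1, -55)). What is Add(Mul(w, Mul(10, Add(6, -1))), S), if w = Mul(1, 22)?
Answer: 1211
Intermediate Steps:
S = 111 (S = Add(56, 55) = 111)
w = 22
Add(Mul(w, Mul(10, Add(6, -1))), S) = Add(Mul(22, Mul(10, Add(6, -1))), 111) = Add(Mul(22, Mul(10, 5)), 111) = Add(Mul(22, 50), 111) = Add(1100, 111) = 1211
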